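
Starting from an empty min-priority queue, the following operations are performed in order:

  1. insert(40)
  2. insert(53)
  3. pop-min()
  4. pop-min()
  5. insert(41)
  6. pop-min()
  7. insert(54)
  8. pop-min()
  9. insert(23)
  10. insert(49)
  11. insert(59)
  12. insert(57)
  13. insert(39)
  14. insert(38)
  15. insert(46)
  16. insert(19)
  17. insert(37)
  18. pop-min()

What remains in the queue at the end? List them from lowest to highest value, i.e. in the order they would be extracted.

insert 40 → {40}
insert 53 → {40, 53}
pop-min → 40; now {53}
pop-min → 53; now {}
insert 41 → {41}
pop-min → 41; now {}
insert 54 → {54}
pop-min → 54; now {}
insert 23 → {23}
insert 49 → {23, 49}
insert 59 → {23, 49, 59}
insert 57 → {23, 49, 57, 59}
insert 39 → {23, 39, 49, 57, 59}
insert 38 → {23, 38, 39, 49, 57, 59}
insert 46 → {23, 38, 39, 46, 49, 57, 59}
insert 19 → {19, 23, 38, 39, 46, 49, 57, 59}
insert 37 → {19, 23, 37, 38, 39, 46, 49, 57, 59}
pop-min → 19; now {23, 37, 38, 39, 46, 49, 57, 59}

23, 37, 38, 39, 46, 49, 57, 59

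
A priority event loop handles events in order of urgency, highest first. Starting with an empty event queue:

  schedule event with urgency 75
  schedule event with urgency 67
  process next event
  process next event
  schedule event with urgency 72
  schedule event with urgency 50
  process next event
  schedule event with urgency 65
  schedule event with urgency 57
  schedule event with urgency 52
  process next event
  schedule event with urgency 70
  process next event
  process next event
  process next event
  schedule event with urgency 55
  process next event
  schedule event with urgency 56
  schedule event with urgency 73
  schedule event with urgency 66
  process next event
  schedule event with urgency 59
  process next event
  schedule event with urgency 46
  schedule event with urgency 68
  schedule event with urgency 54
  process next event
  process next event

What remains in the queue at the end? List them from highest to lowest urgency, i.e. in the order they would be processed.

[56, 54, 50, 46]

insert 75 → {75}
insert 67 → {75, 67}
process next event → 75; now {67}
process next event → 67; now {}
insert 72 → {72}
insert 50 → {72, 50}
process next event → 72; now {50}
insert 65 → {65, 50}
insert 57 → {65, 57, 50}
insert 52 → {65, 57, 52, 50}
process next event → 65; now {57, 52, 50}
insert 70 → {70, 57, 52, 50}
process next event → 70; now {57, 52, 50}
process next event → 57; now {52, 50}
process next event → 52; now {50}
insert 55 → {55, 50}
process next event → 55; now {50}
insert 56 → {56, 50}
insert 73 → {73, 56, 50}
insert 66 → {73, 66, 56, 50}
process next event → 73; now {66, 56, 50}
insert 59 → {66, 59, 56, 50}
process next event → 66; now {59, 56, 50}
insert 46 → {59, 56, 50, 46}
insert 68 → {68, 59, 56, 50, 46}
insert 54 → {68, 59, 56, 54, 50, 46}
process next event → 68; now {59, 56, 54, 50, 46}
process next event → 59; now {56, 54, 50, 46}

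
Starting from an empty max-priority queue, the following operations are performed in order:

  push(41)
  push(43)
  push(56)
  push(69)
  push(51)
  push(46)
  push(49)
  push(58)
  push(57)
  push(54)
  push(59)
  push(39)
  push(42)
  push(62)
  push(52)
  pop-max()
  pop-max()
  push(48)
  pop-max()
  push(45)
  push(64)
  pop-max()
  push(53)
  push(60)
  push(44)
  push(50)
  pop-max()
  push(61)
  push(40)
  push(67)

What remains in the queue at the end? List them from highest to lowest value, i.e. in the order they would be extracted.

67, 61, 58, 57, 56, 54, 53, 52, 51, 50, 49, 48, 46, 45, 44, 43, 42, 41, 40, 39

insert 41 → {41}
insert 43 → {43, 41}
insert 56 → {56, 43, 41}
insert 69 → {69, 56, 43, 41}
insert 51 → {69, 56, 51, 43, 41}
insert 46 → {69, 56, 51, 46, 43, 41}
insert 49 → {69, 56, 51, 49, 46, 43, 41}
insert 58 → {69, 58, 56, 51, 49, 46, 43, 41}
insert 57 → {69, 58, 57, 56, 51, 49, 46, 43, 41}
insert 54 → {69, 58, 57, 56, 54, 51, 49, 46, 43, 41}
insert 59 → {69, 59, 58, 57, 56, 54, 51, 49, 46, 43, 41}
insert 39 → {69, 59, 58, 57, 56, 54, 51, 49, 46, 43, 41, 39}
insert 42 → {69, 59, 58, 57, 56, 54, 51, 49, 46, 43, 42, 41, 39}
insert 62 → {69, 62, 59, 58, 57, 56, 54, 51, 49, 46, 43, 42, 41, 39}
insert 52 → {69, 62, 59, 58, 57, 56, 54, 52, 51, 49, 46, 43, 42, 41, 39}
pop-max → 69; now {62, 59, 58, 57, 56, 54, 52, 51, 49, 46, 43, 42, 41, 39}
pop-max → 62; now {59, 58, 57, 56, 54, 52, 51, 49, 46, 43, 42, 41, 39}
insert 48 → {59, 58, 57, 56, 54, 52, 51, 49, 48, 46, 43, 42, 41, 39}
pop-max → 59; now {58, 57, 56, 54, 52, 51, 49, 48, 46, 43, 42, 41, 39}
insert 45 → {58, 57, 56, 54, 52, 51, 49, 48, 46, 45, 43, 42, 41, 39}
insert 64 → {64, 58, 57, 56, 54, 52, 51, 49, 48, 46, 45, 43, 42, 41, 39}
pop-max → 64; now {58, 57, 56, 54, 52, 51, 49, 48, 46, 45, 43, 42, 41, 39}
insert 53 → {58, 57, 56, 54, 53, 52, 51, 49, 48, 46, 45, 43, 42, 41, 39}
insert 60 → {60, 58, 57, 56, 54, 53, 52, 51, 49, 48, 46, 45, 43, 42, 41, 39}
insert 44 → {60, 58, 57, 56, 54, 53, 52, 51, 49, 48, 46, 45, 44, 43, 42, 41, 39}
insert 50 → {60, 58, 57, 56, 54, 53, 52, 51, 50, 49, 48, 46, 45, 44, 43, 42, 41, 39}
pop-max → 60; now {58, 57, 56, 54, 53, 52, 51, 50, 49, 48, 46, 45, 44, 43, 42, 41, 39}
insert 61 → {61, 58, 57, 56, 54, 53, 52, 51, 50, 49, 48, 46, 45, 44, 43, 42, 41, 39}
insert 40 → {61, 58, 57, 56, 54, 53, 52, 51, 50, 49, 48, 46, 45, 44, 43, 42, 41, 40, 39}
insert 67 → {67, 61, 58, 57, 56, 54, 53, 52, 51, 50, 49, 48, 46, 45, 44, 43, 42, 41, 40, 39}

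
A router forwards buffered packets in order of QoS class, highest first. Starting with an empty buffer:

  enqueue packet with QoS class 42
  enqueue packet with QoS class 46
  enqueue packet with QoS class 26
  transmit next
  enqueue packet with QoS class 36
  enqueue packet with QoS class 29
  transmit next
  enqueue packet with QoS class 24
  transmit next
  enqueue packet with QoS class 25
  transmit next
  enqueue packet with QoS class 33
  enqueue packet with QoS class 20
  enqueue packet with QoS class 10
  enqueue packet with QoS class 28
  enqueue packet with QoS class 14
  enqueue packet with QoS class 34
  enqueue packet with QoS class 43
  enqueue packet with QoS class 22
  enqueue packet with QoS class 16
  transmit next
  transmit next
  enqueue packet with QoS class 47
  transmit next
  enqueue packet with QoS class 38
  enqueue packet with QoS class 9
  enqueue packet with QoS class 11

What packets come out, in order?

insert 42 → {42}
insert 46 → {46, 42}
insert 26 → {46, 42, 26}
transmit next → 46; now {42, 26}
insert 36 → {42, 36, 26}
insert 29 → {42, 36, 29, 26}
transmit next → 42; now {36, 29, 26}
insert 24 → {36, 29, 26, 24}
transmit next → 36; now {29, 26, 24}
insert 25 → {29, 26, 25, 24}
transmit next → 29; now {26, 25, 24}
insert 33 → {33, 26, 25, 24}
insert 20 → {33, 26, 25, 24, 20}
insert 10 → {33, 26, 25, 24, 20, 10}
insert 28 → {33, 28, 26, 25, 24, 20, 10}
insert 14 → {33, 28, 26, 25, 24, 20, 14, 10}
insert 34 → {34, 33, 28, 26, 25, 24, 20, 14, 10}
insert 43 → {43, 34, 33, 28, 26, 25, 24, 20, 14, 10}
insert 22 → {43, 34, 33, 28, 26, 25, 24, 22, 20, 14, 10}
insert 16 → {43, 34, 33, 28, 26, 25, 24, 22, 20, 16, 14, 10}
transmit next → 43; now {34, 33, 28, 26, 25, 24, 22, 20, 16, 14, 10}
transmit next → 34; now {33, 28, 26, 25, 24, 22, 20, 16, 14, 10}
insert 47 → {47, 33, 28, 26, 25, 24, 22, 20, 16, 14, 10}
transmit next → 47; now {33, 28, 26, 25, 24, 22, 20, 16, 14, 10}
insert 38 → {38, 33, 28, 26, 25, 24, 22, 20, 16, 14, 10}
insert 9 → {38, 33, 28, 26, 25, 24, 22, 20, 16, 14, 10, 9}
insert 11 → {38, 33, 28, 26, 25, 24, 22, 20, 16, 14, 11, 10, 9}

[46, 42, 36, 29, 43, 34, 47]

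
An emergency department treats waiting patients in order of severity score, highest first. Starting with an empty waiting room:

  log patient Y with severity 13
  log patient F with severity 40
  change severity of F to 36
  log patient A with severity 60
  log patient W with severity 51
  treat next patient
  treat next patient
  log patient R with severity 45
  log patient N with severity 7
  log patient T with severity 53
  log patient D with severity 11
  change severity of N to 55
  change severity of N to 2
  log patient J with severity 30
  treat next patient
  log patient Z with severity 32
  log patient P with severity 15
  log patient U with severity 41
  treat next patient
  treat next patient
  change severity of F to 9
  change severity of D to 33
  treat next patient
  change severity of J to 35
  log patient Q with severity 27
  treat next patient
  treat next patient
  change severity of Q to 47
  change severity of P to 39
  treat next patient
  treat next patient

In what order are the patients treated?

A → W → T → R → U → D → J → Z → Q → P

add Y (severity 13) → {Y:13}
add F (severity 40) → {F:40, Y:13}
update F to severity 36 → {F:36, Y:13}
add A (severity 60) → {A:60, F:36, Y:13}
add W (severity 51) → {A:60, W:51, F:36, Y:13}
treat next patient → A; now {W:51, F:36, Y:13}
treat next patient → W; now {F:36, Y:13}
add R (severity 45) → {R:45, F:36, Y:13}
add N (severity 7) → {R:45, F:36, Y:13, N:7}
add T (severity 53) → {T:53, R:45, F:36, Y:13, N:7}
add D (severity 11) → {T:53, R:45, F:36, Y:13, D:11, N:7}
update N to severity 55 → {N:55, T:53, R:45, F:36, Y:13, D:11}
update N to severity 2 → {T:53, R:45, F:36, Y:13, D:11, N:2}
add J (severity 30) → {T:53, R:45, F:36, J:30, Y:13, D:11, N:2}
treat next patient → T; now {R:45, F:36, J:30, Y:13, D:11, N:2}
add Z (severity 32) → {R:45, F:36, Z:32, J:30, Y:13, D:11, N:2}
add P (severity 15) → {R:45, F:36, Z:32, J:30, P:15, Y:13, D:11, N:2}
add U (severity 41) → {R:45, U:41, F:36, Z:32, J:30, P:15, Y:13, D:11, N:2}
treat next patient → R; now {U:41, F:36, Z:32, J:30, P:15, Y:13, D:11, N:2}
treat next patient → U; now {F:36, Z:32, J:30, P:15, Y:13, D:11, N:2}
update F to severity 9 → {Z:32, J:30, P:15, Y:13, D:11, F:9, N:2}
update D to severity 33 → {D:33, Z:32, J:30, P:15, Y:13, F:9, N:2}
treat next patient → D; now {Z:32, J:30, P:15, Y:13, F:9, N:2}
update J to severity 35 → {J:35, Z:32, P:15, Y:13, F:9, N:2}
add Q (severity 27) → {J:35, Z:32, Q:27, P:15, Y:13, F:9, N:2}
treat next patient → J; now {Z:32, Q:27, P:15, Y:13, F:9, N:2}
treat next patient → Z; now {Q:27, P:15, Y:13, F:9, N:2}
update Q to severity 47 → {Q:47, P:15, Y:13, F:9, N:2}
update P to severity 39 → {Q:47, P:39, Y:13, F:9, N:2}
treat next patient → Q; now {P:39, Y:13, F:9, N:2}
treat next patient → P; now {Y:13, F:9, N:2}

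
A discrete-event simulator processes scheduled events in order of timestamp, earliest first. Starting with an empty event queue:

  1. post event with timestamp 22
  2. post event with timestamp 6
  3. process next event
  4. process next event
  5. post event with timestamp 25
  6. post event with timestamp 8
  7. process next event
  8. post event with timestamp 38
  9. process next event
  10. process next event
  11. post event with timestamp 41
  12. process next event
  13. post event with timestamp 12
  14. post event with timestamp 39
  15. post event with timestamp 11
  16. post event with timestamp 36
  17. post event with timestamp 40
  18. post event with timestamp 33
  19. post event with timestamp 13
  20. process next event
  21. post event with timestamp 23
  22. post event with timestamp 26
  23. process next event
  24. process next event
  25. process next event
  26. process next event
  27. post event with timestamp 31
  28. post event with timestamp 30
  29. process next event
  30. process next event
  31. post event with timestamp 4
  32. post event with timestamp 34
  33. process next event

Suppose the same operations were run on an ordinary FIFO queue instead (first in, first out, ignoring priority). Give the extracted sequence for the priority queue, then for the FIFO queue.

insert 22 → {22}
insert 6 → {6, 22}
process next event → 6; now {22}
process next event → 22; now {}
insert 25 → {25}
insert 8 → {8, 25}
process next event → 8; now {25}
insert 38 → {25, 38}
process next event → 25; now {38}
process next event → 38; now {}
insert 41 → {41}
process next event → 41; now {}
insert 12 → {12}
insert 39 → {12, 39}
insert 11 → {11, 12, 39}
insert 36 → {11, 12, 36, 39}
insert 40 → {11, 12, 36, 39, 40}
insert 33 → {11, 12, 33, 36, 39, 40}
insert 13 → {11, 12, 13, 33, 36, 39, 40}
process next event → 11; now {12, 13, 33, 36, 39, 40}
insert 23 → {12, 13, 23, 33, 36, 39, 40}
insert 26 → {12, 13, 23, 26, 33, 36, 39, 40}
process next event → 12; now {13, 23, 26, 33, 36, 39, 40}
process next event → 13; now {23, 26, 33, 36, 39, 40}
process next event → 23; now {26, 33, 36, 39, 40}
process next event → 26; now {33, 36, 39, 40}
insert 31 → {31, 33, 36, 39, 40}
insert 30 → {30, 31, 33, 36, 39, 40}
process next event → 30; now {31, 33, 36, 39, 40}
process next event → 31; now {33, 36, 39, 40}
insert 4 → {4, 33, 36, 39, 40}
insert 34 → {4, 33, 34, 36, 39, 40}
process next event → 4; now {33, 34, 36, 39, 40}

priority queue: [6, 22, 8, 25, 38, 41, 11, 12, 13, 23, 26, 30, 31, 4]; FIFO queue: 22, 6, 25, 8, 38, 41, 12, 39, 11, 36, 40, 33, 13, 23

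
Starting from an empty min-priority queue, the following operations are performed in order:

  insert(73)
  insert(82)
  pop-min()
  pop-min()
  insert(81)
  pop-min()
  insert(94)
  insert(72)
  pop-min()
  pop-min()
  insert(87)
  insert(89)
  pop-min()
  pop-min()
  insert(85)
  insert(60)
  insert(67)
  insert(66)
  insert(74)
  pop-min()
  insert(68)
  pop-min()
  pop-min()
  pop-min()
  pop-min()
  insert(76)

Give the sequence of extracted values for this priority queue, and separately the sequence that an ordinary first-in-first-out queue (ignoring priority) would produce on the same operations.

priority queue: [73, 82, 81, 72, 94, 87, 89, 60, 66, 67, 68, 74]; FIFO queue: [73, 82, 81, 94, 72, 87, 89, 85, 60, 67, 66, 74]

insert 73 → {73}
insert 82 → {73, 82}
pop-min → 73; now {82}
pop-min → 82; now {}
insert 81 → {81}
pop-min → 81; now {}
insert 94 → {94}
insert 72 → {72, 94}
pop-min → 72; now {94}
pop-min → 94; now {}
insert 87 → {87}
insert 89 → {87, 89}
pop-min → 87; now {89}
pop-min → 89; now {}
insert 85 → {85}
insert 60 → {60, 85}
insert 67 → {60, 67, 85}
insert 66 → {60, 66, 67, 85}
insert 74 → {60, 66, 67, 74, 85}
pop-min → 60; now {66, 67, 74, 85}
insert 68 → {66, 67, 68, 74, 85}
pop-min → 66; now {67, 68, 74, 85}
pop-min → 67; now {68, 74, 85}
pop-min → 68; now {74, 85}
pop-min → 74; now {85}
insert 76 → {76, 85}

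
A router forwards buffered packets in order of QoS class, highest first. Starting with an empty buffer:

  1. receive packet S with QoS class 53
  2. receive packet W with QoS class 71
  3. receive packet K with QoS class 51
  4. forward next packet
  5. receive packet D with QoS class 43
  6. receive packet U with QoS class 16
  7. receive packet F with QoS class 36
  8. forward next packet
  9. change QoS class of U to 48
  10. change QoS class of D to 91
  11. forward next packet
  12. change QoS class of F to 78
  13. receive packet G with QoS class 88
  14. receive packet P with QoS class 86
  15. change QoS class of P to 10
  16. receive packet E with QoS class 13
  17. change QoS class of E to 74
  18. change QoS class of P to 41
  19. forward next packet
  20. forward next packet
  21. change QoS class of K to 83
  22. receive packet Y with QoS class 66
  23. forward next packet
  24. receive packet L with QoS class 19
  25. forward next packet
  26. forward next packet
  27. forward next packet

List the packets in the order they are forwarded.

add S (QoS class 53) → {S:53}
add W (QoS class 71) → {W:71, S:53}
add K (QoS class 51) → {W:71, S:53, K:51}
forward next packet → W; now {S:53, K:51}
add D (QoS class 43) → {S:53, K:51, D:43}
add U (QoS class 16) → {S:53, K:51, D:43, U:16}
add F (QoS class 36) → {S:53, K:51, D:43, F:36, U:16}
forward next packet → S; now {K:51, D:43, F:36, U:16}
update U to QoS class 48 → {K:51, U:48, D:43, F:36}
update D to QoS class 91 → {D:91, K:51, U:48, F:36}
forward next packet → D; now {K:51, U:48, F:36}
update F to QoS class 78 → {F:78, K:51, U:48}
add G (QoS class 88) → {G:88, F:78, K:51, U:48}
add P (QoS class 86) → {G:88, P:86, F:78, K:51, U:48}
update P to QoS class 10 → {G:88, F:78, K:51, U:48, P:10}
add E (QoS class 13) → {G:88, F:78, K:51, U:48, E:13, P:10}
update E to QoS class 74 → {G:88, F:78, E:74, K:51, U:48, P:10}
update P to QoS class 41 → {G:88, F:78, E:74, K:51, U:48, P:41}
forward next packet → G; now {F:78, E:74, K:51, U:48, P:41}
forward next packet → F; now {E:74, K:51, U:48, P:41}
update K to QoS class 83 → {K:83, E:74, U:48, P:41}
add Y (QoS class 66) → {K:83, E:74, Y:66, U:48, P:41}
forward next packet → K; now {E:74, Y:66, U:48, P:41}
add L (QoS class 19) → {E:74, Y:66, U:48, P:41, L:19}
forward next packet → E; now {Y:66, U:48, P:41, L:19}
forward next packet → Y; now {U:48, P:41, L:19}
forward next packet → U; now {P:41, L:19}

W, S, D, G, F, K, E, Y, U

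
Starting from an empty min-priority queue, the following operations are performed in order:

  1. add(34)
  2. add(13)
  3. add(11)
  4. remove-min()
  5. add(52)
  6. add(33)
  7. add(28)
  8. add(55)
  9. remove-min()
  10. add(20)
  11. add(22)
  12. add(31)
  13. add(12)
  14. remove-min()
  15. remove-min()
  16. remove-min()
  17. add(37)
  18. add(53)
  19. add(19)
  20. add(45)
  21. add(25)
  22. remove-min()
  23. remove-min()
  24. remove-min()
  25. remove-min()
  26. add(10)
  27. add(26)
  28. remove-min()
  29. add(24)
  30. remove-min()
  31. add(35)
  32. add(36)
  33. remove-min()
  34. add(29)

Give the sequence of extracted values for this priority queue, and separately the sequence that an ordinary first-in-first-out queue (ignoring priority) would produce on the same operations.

priority queue: 11, 13, 12, 20, 22, 19, 25, 28, 31, 10, 24, 26; FIFO queue: 34, 13, 11, 52, 33, 28, 55, 20, 22, 31, 12, 37

insert 34 → {34}
insert 13 → {13, 34}
insert 11 → {11, 13, 34}
remove-min → 11; now {13, 34}
insert 52 → {13, 34, 52}
insert 33 → {13, 33, 34, 52}
insert 28 → {13, 28, 33, 34, 52}
insert 55 → {13, 28, 33, 34, 52, 55}
remove-min → 13; now {28, 33, 34, 52, 55}
insert 20 → {20, 28, 33, 34, 52, 55}
insert 22 → {20, 22, 28, 33, 34, 52, 55}
insert 31 → {20, 22, 28, 31, 33, 34, 52, 55}
insert 12 → {12, 20, 22, 28, 31, 33, 34, 52, 55}
remove-min → 12; now {20, 22, 28, 31, 33, 34, 52, 55}
remove-min → 20; now {22, 28, 31, 33, 34, 52, 55}
remove-min → 22; now {28, 31, 33, 34, 52, 55}
insert 37 → {28, 31, 33, 34, 37, 52, 55}
insert 53 → {28, 31, 33, 34, 37, 52, 53, 55}
insert 19 → {19, 28, 31, 33, 34, 37, 52, 53, 55}
insert 45 → {19, 28, 31, 33, 34, 37, 45, 52, 53, 55}
insert 25 → {19, 25, 28, 31, 33, 34, 37, 45, 52, 53, 55}
remove-min → 19; now {25, 28, 31, 33, 34, 37, 45, 52, 53, 55}
remove-min → 25; now {28, 31, 33, 34, 37, 45, 52, 53, 55}
remove-min → 28; now {31, 33, 34, 37, 45, 52, 53, 55}
remove-min → 31; now {33, 34, 37, 45, 52, 53, 55}
insert 10 → {10, 33, 34, 37, 45, 52, 53, 55}
insert 26 → {10, 26, 33, 34, 37, 45, 52, 53, 55}
remove-min → 10; now {26, 33, 34, 37, 45, 52, 53, 55}
insert 24 → {24, 26, 33, 34, 37, 45, 52, 53, 55}
remove-min → 24; now {26, 33, 34, 37, 45, 52, 53, 55}
insert 35 → {26, 33, 34, 35, 37, 45, 52, 53, 55}
insert 36 → {26, 33, 34, 35, 36, 37, 45, 52, 53, 55}
remove-min → 26; now {33, 34, 35, 36, 37, 45, 52, 53, 55}
insert 29 → {29, 33, 34, 35, 36, 37, 45, 52, 53, 55}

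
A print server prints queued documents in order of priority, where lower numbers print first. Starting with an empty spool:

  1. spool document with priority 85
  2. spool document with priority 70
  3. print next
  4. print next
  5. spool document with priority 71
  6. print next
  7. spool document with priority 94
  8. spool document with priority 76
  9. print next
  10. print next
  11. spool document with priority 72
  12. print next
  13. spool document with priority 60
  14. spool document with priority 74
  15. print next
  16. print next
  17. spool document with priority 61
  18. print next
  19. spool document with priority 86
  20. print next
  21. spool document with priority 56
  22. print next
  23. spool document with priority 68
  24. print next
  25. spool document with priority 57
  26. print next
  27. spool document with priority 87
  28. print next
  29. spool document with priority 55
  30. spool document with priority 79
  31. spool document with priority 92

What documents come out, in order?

insert 85 → {85}
insert 70 → {70, 85}
print next → 70; now {85}
print next → 85; now {}
insert 71 → {71}
print next → 71; now {}
insert 94 → {94}
insert 76 → {76, 94}
print next → 76; now {94}
print next → 94; now {}
insert 72 → {72}
print next → 72; now {}
insert 60 → {60}
insert 74 → {60, 74}
print next → 60; now {74}
print next → 74; now {}
insert 61 → {61}
print next → 61; now {}
insert 86 → {86}
print next → 86; now {}
insert 56 → {56}
print next → 56; now {}
insert 68 → {68}
print next → 68; now {}
insert 57 → {57}
print next → 57; now {}
insert 87 → {87}
print next → 87; now {}
insert 55 → {55}
insert 79 → {55, 79}
insert 92 → {55, 79, 92}

[70, 85, 71, 76, 94, 72, 60, 74, 61, 86, 56, 68, 57, 87]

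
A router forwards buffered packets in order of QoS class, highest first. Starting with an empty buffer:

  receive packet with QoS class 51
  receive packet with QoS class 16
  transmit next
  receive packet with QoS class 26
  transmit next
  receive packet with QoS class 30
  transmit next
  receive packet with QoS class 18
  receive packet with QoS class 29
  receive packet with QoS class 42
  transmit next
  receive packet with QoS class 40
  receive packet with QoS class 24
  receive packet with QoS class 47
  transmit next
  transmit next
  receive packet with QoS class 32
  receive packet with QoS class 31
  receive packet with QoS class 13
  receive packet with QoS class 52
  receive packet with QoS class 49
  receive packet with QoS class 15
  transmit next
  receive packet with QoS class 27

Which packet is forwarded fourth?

42

insert 51 → {51}
insert 16 → {51, 16}
transmit next → 51; now {16}
insert 26 → {26, 16}
transmit next → 26; now {16}
insert 30 → {30, 16}
transmit next → 30; now {16}
insert 18 → {18, 16}
insert 29 → {29, 18, 16}
insert 42 → {42, 29, 18, 16}
transmit next → 42; now {29, 18, 16}
insert 40 → {40, 29, 18, 16}
insert 24 → {40, 29, 24, 18, 16}
insert 47 → {47, 40, 29, 24, 18, 16}
transmit next → 47; now {40, 29, 24, 18, 16}
transmit next → 40; now {29, 24, 18, 16}
insert 32 → {32, 29, 24, 18, 16}
insert 31 → {32, 31, 29, 24, 18, 16}
insert 13 → {32, 31, 29, 24, 18, 16, 13}
insert 52 → {52, 32, 31, 29, 24, 18, 16, 13}
insert 49 → {52, 49, 32, 31, 29, 24, 18, 16, 13}
insert 15 → {52, 49, 32, 31, 29, 24, 18, 16, 15, 13}
transmit next → 52; now {49, 32, 31, 29, 24, 18, 16, 15, 13}
insert 27 → {49, 32, 31, 29, 27, 24, 18, 16, 15, 13}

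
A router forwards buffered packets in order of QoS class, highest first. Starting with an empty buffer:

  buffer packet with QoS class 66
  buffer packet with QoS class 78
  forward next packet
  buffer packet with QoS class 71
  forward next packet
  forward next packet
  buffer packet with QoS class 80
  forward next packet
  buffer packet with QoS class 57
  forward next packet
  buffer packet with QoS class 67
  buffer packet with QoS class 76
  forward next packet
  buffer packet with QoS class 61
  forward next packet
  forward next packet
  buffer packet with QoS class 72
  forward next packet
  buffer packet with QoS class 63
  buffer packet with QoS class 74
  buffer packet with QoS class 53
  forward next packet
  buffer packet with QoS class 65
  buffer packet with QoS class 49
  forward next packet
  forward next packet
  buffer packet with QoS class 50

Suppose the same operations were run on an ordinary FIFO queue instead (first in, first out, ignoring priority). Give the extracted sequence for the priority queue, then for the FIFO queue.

insert 66 → {66}
insert 78 → {78, 66}
forward next packet → 78; now {66}
insert 71 → {71, 66}
forward next packet → 71; now {66}
forward next packet → 66; now {}
insert 80 → {80}
forward next packet → 80; now {}
insert 57 → {57}
forward next packet → 57; now {}
insert 67 → {67}
insert 76 → {76, 67}
forward next packet → 76; now {67}
insert 61 → {67, 61}
forward next packet → 67; now {61}
forward next packet → 61; now {}
insert 72 → {72}
forward next packet → 72; now {}
insert 63 → {63}
insert 74 → {74, 63}
insert 53 → {74, 63, 53}
forward next packet → 74; now {63, 53}
insert 65 → {65, 63, 53}
insert 49 → {65, 63, 53, 49}
forward next packet → 65; now {63, 53, 49}
forward next packet → 63; now {53, 49}
insert 50 → {53, 50, 49}

priority queue: 78, 71, 66, 80, 57, 76, 67, 61, 72, 74, 65, 63; FIFO queue: 66 → 78 → 71 → 80 → 57 → 67 → 76 → 61 → 72 → 63 → 74 → 53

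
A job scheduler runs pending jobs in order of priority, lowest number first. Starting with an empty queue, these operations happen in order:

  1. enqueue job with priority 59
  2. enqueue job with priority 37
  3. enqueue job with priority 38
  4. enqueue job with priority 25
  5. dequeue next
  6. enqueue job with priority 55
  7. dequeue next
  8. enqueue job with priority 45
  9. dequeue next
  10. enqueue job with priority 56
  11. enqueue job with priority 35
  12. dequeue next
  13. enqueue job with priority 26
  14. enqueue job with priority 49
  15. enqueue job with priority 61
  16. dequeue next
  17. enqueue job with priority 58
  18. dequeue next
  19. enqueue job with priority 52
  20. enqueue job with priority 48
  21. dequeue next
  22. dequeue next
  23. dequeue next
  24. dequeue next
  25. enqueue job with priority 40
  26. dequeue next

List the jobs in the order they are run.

insert 59 → {59}
insert 37 → {37, 59}
insert 38 → {37, 38, 59}
insert 25 → {25, 37, 38, 59}
dequeue next → 25; now {37, 38, 59}
insert 55 → {37, 38, 55, 59}
dequeue next → 37; now {38, 55, 59}
insert 45 → {38, 45, 55, 59}
dequeue next → 38; now {45, 55, 59}
insert 56 → {45, 55, 56, 59}
insert 35 → {35, 45, 55, 56, 59}
dequeue next → 35; now {45, 55, 56, 59}
insert 26 → {26, 45, 55, 56, 59}
insert 49 → {26, 45, 49, 55, 56, 59}
insert 61 → {26, 45, 49, 55, 56, 59, 61}
dequeue next → 26; now {45, 49, 55, 56, 59, 61}
insert 58 → {45, 49, 55, 56, 58, 59, 61}
dequeue next → 45; now {49, 55, 56, 58, 59, 61}
insert 52 → {49, 52, 55, 56, 58, 59, 61}
insert 48 → {48, 49, 52, 55, 56, 58, 59, 61}
dequeue next → 48; now {49, 52, 55, 56, 58, 59, 61}
dequeue next → 49; now {52, 55, 56, 58, 59, 61}
dequeue next → 52; now {55, 56, 58, 59, 61}
dequeue next → 55; now {56, 58, 59, 61}
insert 40 → {40, 56, 58, 59, 61}
dequeue next → 40; now {56, 58, 59, 61}

[25, 37, 38, 35, 26, 45, 48, 49, 52, 55, 40]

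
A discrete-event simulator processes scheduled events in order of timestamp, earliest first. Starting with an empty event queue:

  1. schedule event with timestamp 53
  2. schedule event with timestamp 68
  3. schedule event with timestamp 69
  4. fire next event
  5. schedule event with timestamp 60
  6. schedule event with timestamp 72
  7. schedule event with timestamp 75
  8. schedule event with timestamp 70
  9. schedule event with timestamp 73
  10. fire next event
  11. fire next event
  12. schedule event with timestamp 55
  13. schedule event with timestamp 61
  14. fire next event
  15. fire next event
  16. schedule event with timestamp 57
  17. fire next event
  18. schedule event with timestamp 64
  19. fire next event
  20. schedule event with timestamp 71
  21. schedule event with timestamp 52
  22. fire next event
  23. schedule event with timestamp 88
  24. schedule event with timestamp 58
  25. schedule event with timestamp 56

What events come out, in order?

53, 60, 68, 55, 61, 57, 64, 52

insert 53 → {53}
insert 68 → {53, 68}
insert 69 → {53, 68, 69}
fire next event → 53; now {68, 69}
insert 60 → {60, 68, 69}
insert 72 → {60, 68, 69, 72}
insert 75 → {60, 68, 69, 72, 75}
insert 70 → {60, 68, 69, 70, 72, 75}
insert 73 → {60, 68, 69, 70, 72, 73, 75}
fire next event → 60; now {68, 69, 70, 72, 73, 75}
fire next event → 68; now {69, 70, 72, 73, 75}
insert 55 → {55, 69, 70, 72, 73, 75}
insert 61 → {55, 61, 69, 70, 72, 73, 75}
fire next event → 55; now {61, 69, 70, 72, 73, 75}
fire next event → 61; now {69, 70, 72, 73, 75}
insert 57 → {57, 69, 70, 72, 73, 75}
fire next event → 57; now {69, 70, 72, 73, 75}
insert 64 → {64, 69, 70, 72, 73, 75}
fire next event → 64; now {69, 70, 72, 73, 75}
insert 71 → {69, 70, 71, 72, 73, 75}
insert 52 → {52, 69, 70, 71, 72, 73, 75}
fire next event → 52; now {69, 70, 71, 72, 73, 75}
insert 88 → {69, 70, 71, 72, 73, 75, 88}
insert 58 → {58, 69, 70, 71, 72, 73, 75, 88}
insert 56 → {56, 58, 69, 70, 71, 72, 73, 75, 88}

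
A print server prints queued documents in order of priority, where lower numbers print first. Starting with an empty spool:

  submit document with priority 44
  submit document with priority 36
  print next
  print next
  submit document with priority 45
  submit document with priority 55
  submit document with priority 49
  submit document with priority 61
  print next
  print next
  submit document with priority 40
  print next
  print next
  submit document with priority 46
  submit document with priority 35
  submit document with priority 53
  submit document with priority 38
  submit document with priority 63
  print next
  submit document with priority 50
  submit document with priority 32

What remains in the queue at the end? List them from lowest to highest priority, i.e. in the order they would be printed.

32, 38, 46, 50, 53, 61, 63

insert 44 → {44}
insert 36 → {36, 44}
print next → 36; now {44}
print next → 44; now {}
insert 45 → {45}
insert 55 → {45, 55}
insert 49 → {45, 49, 55}
insert 61 → {45, 49, 55, 61}
print next → 45; now {49, 55, 61}
print next → 49; now {55, 61}
insert 40 → {40, 55, 61}
print next → 40; now {55, 61}
print next → 55; now {61}
insert 46 → {46, 61}
insert 35 → {35, 46, 61}
insert 53 → {35, 46, 53, 61}
insert 38 → {35, 38, 46, 53, 61}
insert 63 → {35, 38, 46, 53, 61, 63}
print next → 35; now {38, 46, 53, 61, 63}
insert 50 → {38, 46, 50, 53, 61, 63}
insert 32 → {32, 38, 46, 50, 53, 61, 63}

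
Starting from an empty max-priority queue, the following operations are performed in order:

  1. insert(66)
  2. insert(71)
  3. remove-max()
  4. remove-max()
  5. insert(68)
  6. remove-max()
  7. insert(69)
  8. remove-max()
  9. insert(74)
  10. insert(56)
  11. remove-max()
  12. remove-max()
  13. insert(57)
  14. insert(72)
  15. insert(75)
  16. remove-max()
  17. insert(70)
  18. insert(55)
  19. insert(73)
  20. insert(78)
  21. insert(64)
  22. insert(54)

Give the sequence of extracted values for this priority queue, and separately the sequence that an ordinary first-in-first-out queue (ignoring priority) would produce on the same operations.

priority queue: 71, 66, 68, 69, 74, 56, 75; FIFO queue: [66, 71, 68, 69, 74, 56, 57]

insert 66 → {66}
insert 71 → {71, 66}
remove-max → 71; now {66}
remove-max → 66; now {}
insert 68 → {68}
remove-max → 68; now {}
insert 69 → {69}
remove-max → 69; now {}
insert 74 → {74}
insert 56 → {74, 56}
remove-max → 74; now {56}
remove-max → 56; now {}
insert 57 → {57}
insert 72 → {72, 57}
insert 75 → {75, 72, 57}
remove-max → 75; now {72, 57}
insert 70 → {72, 70, 57}
insert 55 → {72, 70, 57, 55}
insert 73 → {73, 72, 70, 57, 55}
insert 78 → {78, 73, 72, 70, 57, 55}
insert 64 → {78, 73, 72, 70, 64, 57, 55}
insert 54 → {78, 73, 72, 70, 64, 57, 55, 54}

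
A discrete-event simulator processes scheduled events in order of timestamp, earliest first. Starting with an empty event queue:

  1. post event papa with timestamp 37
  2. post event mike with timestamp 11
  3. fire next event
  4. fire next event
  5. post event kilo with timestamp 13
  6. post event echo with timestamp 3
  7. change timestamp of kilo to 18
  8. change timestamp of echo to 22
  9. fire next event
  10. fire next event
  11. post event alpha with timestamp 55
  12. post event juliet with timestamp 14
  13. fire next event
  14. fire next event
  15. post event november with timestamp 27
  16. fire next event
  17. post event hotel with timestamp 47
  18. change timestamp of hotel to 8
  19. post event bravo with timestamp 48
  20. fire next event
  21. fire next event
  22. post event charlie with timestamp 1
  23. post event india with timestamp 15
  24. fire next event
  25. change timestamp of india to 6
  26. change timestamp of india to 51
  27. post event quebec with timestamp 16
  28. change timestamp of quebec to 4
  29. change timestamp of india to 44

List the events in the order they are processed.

add papa (timestamp 37) → {papa:37}
add mike (timestamp 11) → {mike:11, papa:37}
fire next event → mike; now {papa:37}
fire next event → papa; now {}
add kilo (timestamp 13) → {kilo:13}
add echo (timestamp 3) → {echo:3, kilo:13}
update kilo to timestamp 18 → {echo:3, kilo:18}
update echo to timestamp 22 → {kilo:18, echo:22}
fire next event → kilo; now {echo:22}
fire next event → echo; now {}
add alpha (timestamp 55) → {alpha:55}
add juliet (timestamp 14) → {juliet:14, alpha:55}
fire next event → juliet; now {alpha:55}
fire next event → alpha; now {}
add november (timestamp 27) → {november:27}
fire next event → november; now {}
add hotel (timestamp 47) → {hotel:47}
update hotel to timestamp 8 → {hotel:8}
add bravo (timestamp 48) → {hotel:8, bravo:48}
fire next event → hotel; now {bravo:48}
fire next event → bravo; now {}
add charlie (timestamp 1) → {charlie:1}
add india (timestamp 15) → {charlie:1, india:15}
fire next event → charlie; now {india:15}
update india to timestamp 6 → {india:6}
update india to timestamp 51 → {india:51}
add quebec (timestamp 16) → {quebec:16, india:51}
update quebec to timestamp 4 → {quebec:4, india:51}
update india to timestamp 44 → {quebec:4, india:44}

mike → papa → kilo → echo → juliet → alpha → november → hotel → bravo → charlie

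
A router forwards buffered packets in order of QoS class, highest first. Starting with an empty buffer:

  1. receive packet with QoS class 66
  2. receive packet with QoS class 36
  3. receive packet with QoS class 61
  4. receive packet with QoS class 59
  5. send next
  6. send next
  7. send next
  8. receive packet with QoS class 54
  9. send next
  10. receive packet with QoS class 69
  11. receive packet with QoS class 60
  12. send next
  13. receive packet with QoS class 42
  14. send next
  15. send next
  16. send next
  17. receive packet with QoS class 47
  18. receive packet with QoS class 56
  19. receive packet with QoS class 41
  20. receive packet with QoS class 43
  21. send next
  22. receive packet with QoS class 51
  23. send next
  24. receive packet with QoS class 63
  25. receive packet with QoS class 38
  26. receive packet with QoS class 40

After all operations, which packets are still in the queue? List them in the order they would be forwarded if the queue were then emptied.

[63, 47, 43, 41, 40, 38]

insert 66 → {66}
insert 36 → {66, 36}
insert 61 → {66, 61, 36}
insert 59 → {66, 61, 59, 36}
send next → 66; now {61, 59, 36}
send next → 61; now {59, 36}
send next → 59; now {36}
insert 54 → {54, 36}
send next → 54; now {36}
insert 69 → {69, 36}
insert 60 → {69, 60, 36}
send next → 69; now {60, 36}
insert 42 → {60, 42, 36}
send next → 60; now {42, 36}
send next → 42; now {36}
send next → 36; now {}
insert 47 → {47}
insert 56 → {56, 47}
insert 41 → {56, 47, 41}
insert 43 → {56, 47, 43, 41}
send next → 56; now {47, 43, 41}
insert 51 → {51, 47, 43, 41}
send next → 51; now {47, 43, 41}
insert 63 → {63, 47, 43, 41}
insert 38 → {63, 47, 43, 41, 38}
insert 40 → {63, 47, 43, 41, 40, 38}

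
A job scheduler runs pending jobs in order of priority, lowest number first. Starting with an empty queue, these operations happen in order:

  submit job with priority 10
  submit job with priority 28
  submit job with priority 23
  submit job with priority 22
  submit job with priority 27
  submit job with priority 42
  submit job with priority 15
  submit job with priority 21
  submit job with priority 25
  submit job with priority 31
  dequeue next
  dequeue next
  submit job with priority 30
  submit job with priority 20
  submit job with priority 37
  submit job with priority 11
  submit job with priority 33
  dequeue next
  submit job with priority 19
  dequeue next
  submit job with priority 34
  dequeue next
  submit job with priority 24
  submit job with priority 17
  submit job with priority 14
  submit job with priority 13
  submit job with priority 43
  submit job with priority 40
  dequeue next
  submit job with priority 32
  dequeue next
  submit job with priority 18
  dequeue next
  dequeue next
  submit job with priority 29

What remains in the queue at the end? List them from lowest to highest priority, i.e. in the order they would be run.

21 → 22 → 23 → 24 → 25 → 27 → 28 → 29 → 30 → 31 → 32 → 33 → 34 → 37 → 40 → 42 → 43

insert 10 → {10}
insert 28 → {10, 28}
insert 23 → {10, 23, 28}
insert 22 → {10, 22, 23, 28}
insert 27 → {10, 22, 23, 27, 28}
insert 42 → {10, 22, 23, 27, 28, 42}
insert 15 → {10, 15, 22, 23, 27, 28, 42}
insert 21 → {10, 15, 21, 22, 23, 27, 28, 42}
insert 25 → {10, 15, 21, 22, 23, 25, 27, 28, 42}
insert 31 → {10, 15, 21, 22, 23, 25, 27, 28, 31, 42}
dequeue next → 10; now {15, 21, 22, 23, 25, 27, 28, 31, 42}
dequeue next → 15; now {21, 22, 23, 25, 27, 28, 31, 42}
insert 30 → {21, 22, 23, 25, 27, 28, 30, 31, 42}
insert 20 → {20, 21, 22, 23, 25, 27, 28, 30, 31, 42}
insert 37 → {20, 21, 22, 23, 25, 27, 28, 30, 31, 37, 42}
insert 11 → {11, 20, 21, 22, 23, 25, 27, 28, 30, 31, 37, 42}
insert 33 → {11, 20, 21, 22, 23, 25, 27, 28, 30, 31, 33, 37, 42}
dequeue next → 11; now {20, 21, 22, 23, 25, 27, 28, 30, 31, 33, 37, 42}
insert 19 → {19, 20, 21, 22, 23, 25, 27, 28, 30, 31, 33, 37, 42}
dequeue next → 19; now {20, 21, 22, 23, 25, 27, 28, 30, 31, 33, 37, 42}
insert 34 → {20, 21, 22, 23, 25, 27, 28, 30, 31, 33, 34, 37, 42}
dequeue next → 20; now {21, 22, 23, 25, 27, 28, 30, 31, 33, 34, 37, 42}
insert 24 → {21, 22, 23, 24, 25, 27, 28, 30, 31, 33, 34, 37, 42}
insert 17 → {17, 21, 22, 23, 24, 25, 27, 28, 30, 31, 33, 34, 37, 42}
insert 14 → {14, 17, 21, 22, 23, 24, 25, 27, 28, 30, 31, 33, 34, 37, 42}
insert 13 → {13, 14, 17, 21, 22, 23, 24, 25, 27, 28, 30, 31, 33, 34, 37, 42}
insert 43 → {13, 14, 17, 21, 22, 23, 24, 25, 27, 28, 30, 31, 33, 34, 37, 42, 43}
insert 40 → {13, 14, 17, 21, 22, 23, 24, 25, 27, 28, 30, 31, 33, 34, 37, 40, 42, 43}
dequeue next → 13; now {14, 17, 21, 22, 23, 24, 25, 27, 28, 30, 31, 33, 34, 37, 40, 42, 43}
insert 32 → {14, 17, 21, 22, 23, 24, 25, 27, 28, 30, 31, 32, 33, 34, 37, 40, 42, 43}
dequeue next → 14; now {17, 21, 22, 23, 24, 25, 27, 28, 30, 31, 32, 33, 34, 37, 40, 42, 43}
insert 18 → {17, 18, 21, 22, 23, 24, 25, 27, 28, 30, 31, 32, 33, 34, 37, 40, 42, 43}
dequeue next → 17; now {18, 21, 22, 23, 24, 25, 27, 28, 30, 31, 32, 33, 34, 37, 40, 42, 43}
dequeue next → 18; now {21, 22, 23, 24, 25, 27, 28, 30, 31, 32, 33, 34, 37, 40, 42, 43}
insert 29 → {21, 22, 23, 24, 25, 27, 28, 29, 30, 31, 32, 33, 34, 37, 40, 42, 43}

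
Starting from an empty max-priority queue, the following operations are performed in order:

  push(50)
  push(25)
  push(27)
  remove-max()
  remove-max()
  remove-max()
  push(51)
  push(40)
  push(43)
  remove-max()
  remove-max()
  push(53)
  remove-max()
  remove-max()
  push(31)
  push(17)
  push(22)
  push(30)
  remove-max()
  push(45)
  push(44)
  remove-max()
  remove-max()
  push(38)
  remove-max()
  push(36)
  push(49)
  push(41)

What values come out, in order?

[50, 27, 25, 51, 43, 53, 40, 31, 45, 44, 38]

insert 50 → {50}
insert 25 → {50, 25}
insert 27 → {50, 27, 25}
remove-max → 50; now {27, 25}
remove-max → 27; now {25}
remove-max → 25; now {}
insert 51 → {51}
insert 40 → {51, 40}
insert 43 → {51, 43, 40}
remove-max → 51; now {43, 40}
remove-max → 43; now {40}
insert 53 → {53, 40}
remove-max → 53; now {40}
remove-max → 40; now {}
insert 31 → {31}
insert 17 → {31, 17}
insert 22 → {31, 22, 17}
insert 30 → {31, 30, 22, 17}
remove-max → 31; now {30, 22, 17}
insert 45 → {45, 30, 22, 17}
insert 44 → {45, 44, 30, 22, 17}
remove-max → 45; now {44, 30, 22, 17}
remove-max → 44; now {30, 22, 17}
insert 38 → {38, 30, 22, 17}
remove-max → 38; now {30, 22, 17}
insert 36 → {36, 30, 22, 17}
insert 49 → {49, 36, 30, 22, 17}
insert 41 → {49, 41, 36, 30, 22, 17}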